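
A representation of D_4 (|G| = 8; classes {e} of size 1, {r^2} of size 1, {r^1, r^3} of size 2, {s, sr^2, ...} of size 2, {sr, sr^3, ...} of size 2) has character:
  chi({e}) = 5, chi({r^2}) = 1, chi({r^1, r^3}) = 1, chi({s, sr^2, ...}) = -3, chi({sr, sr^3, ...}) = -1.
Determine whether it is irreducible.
Not irreducible (reducible): <chi, chi> = 6 > 1.

Explanation: <chi, chi> = (1/|G|) sum_C |C| * |chi(C)|^2 = (1/8)[1*|5|^2 + 1*|1|^2 + 2*|1|^2 + 2*|-3|^2 + 2*|-1|^2]
  = (1/8)[(25) + (1) + (2) + (18) + (2)] = 48/8 = 6.
A character is irreducible iff <chi, chi> = 1, so this representation is reducible.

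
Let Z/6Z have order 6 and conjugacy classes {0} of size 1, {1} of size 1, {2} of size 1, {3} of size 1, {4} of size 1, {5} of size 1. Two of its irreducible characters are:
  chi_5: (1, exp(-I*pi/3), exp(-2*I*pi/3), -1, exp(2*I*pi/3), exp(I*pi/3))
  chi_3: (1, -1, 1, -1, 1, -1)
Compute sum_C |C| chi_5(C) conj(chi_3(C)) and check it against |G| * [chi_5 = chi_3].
Sum = 0; so <chi_5, chi_3> = 0 (distinct irreducibles are orthogonal).

Why: Compute term by term over conjugacy classes (|C| * chi_5(C) * conj(chi_3(C))):
  1*(1)*conj(1) + 1*(exp(-I*pi/3))*conj(-1) + 1*(exp(-2*I*pi/3))*conj(1) + 1*(-1)*conj(-1) + 1*(exp(2*I*pi/3))*conj(1) + 1*(exp(I*pi/3))*conj(-1)
  = (1) + (-exp(-I*pi/3)) + (exp(-2*I*pi/3)) + (1) + (exp(2*I*pi/3)) + (-exp(I*pi/3))
  = 0.
(Exp terms are combined using exp(i*s)*conj(exp(i*t)) = exp(i*(s-t)), and sums of them are collapsed using the identity that for every m > 1 the m distinct m-th roots of unity sum to 0, e.g. 1 + exp(2*I*pi/3) + exp(-2*I*pi/3) = 0.)
Dividing by |G| = 6 gives 0/6 = 0, matching the row-orthogonality relation <chi_5, chi_3> = [chi_5 = chi_3].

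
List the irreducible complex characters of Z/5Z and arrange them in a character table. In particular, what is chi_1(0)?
Character table of Z/5Z (irreps indexed chi_0,...,chi_4 with chi_k(m) = zeta_5^(k*m), zeta_5 = exp(2*pi*i/5)):
  irrep \ class  {0} (size 1)  {1} (size 1)    {2} (size 1)    {3} (size 1)    {4} (size 1)  
  chi_0          1             1               1               1               1             
  chi_1          1             exp(2*I*pi/5)   exp(4*I*pi/5)   exp(-4*I*pi/5)  exp(-2*I*pi/5)
  chi_2          1             exp(4*I*pi/5)   exp(-2*I*pi/5)  exp(2*I*pi/5)   exp(-4*I*pi/5)
  chi_3          1             exp(-4*I*pi/5)  exp(2*I*pi/5)   exp(-2*I*pi/5)  exp(4*I*pi/5) 
  chi_4          1             exp(-2*I*pi/5)  exp(-4*I*pi/5)  exp(4*I*pi/5)   exp(2*I*pi/5) 

Spot check: chi_1(0) = zeta_5^(1*0) = zeta_5^0 = 1.

Derivation: Z/5Z is abelian, so all 5 irreducible complex representations are 1-dimensional. They are given by chi_k(m) = zeta_5^(k*m) for k = 0,...,4. Row orthogonality: sum_m chi_k(m) conj(chi_l(m)) = 5 * [k = l].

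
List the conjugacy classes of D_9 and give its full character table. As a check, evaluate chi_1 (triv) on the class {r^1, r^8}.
Conjugacy classes: {e} of size 1, {r^1, r^8} of size 2, {r^2, r^7} of size 2, {r^3, r^6} of size 2, {r^4, r^5} of size 2, {s, sr, ..., sr^8} of size 9.
Character table:
  irrep \ class              {e} (size 1)  {r^1, r^8} (size 2)  {r^2, r^7} (size 2)  {r^3, r^6} (size 2)  {r^4, r^5} (size 2)  {s, sr, ..., sr^8} (size 9)
  chi_1 (triv)               1             1                    1                    1                    1                    1                          
  chi_2 (sign: r->1, s->-1)  1             1                    1                    1                    1                    -1                         
  chi_3 (2d, j=1)            2             2*cos(2*pi/9)        2*cos(4*pi/9)        -1                   -2*cos(pi/9)         0                          
  chi_4 (2d, j=2)            2             2*cos(4*pi/9)        -2*cos(pi/9)         -1                   2*cos(2*pi/9)        0                          
  chi_5 (2d, j=3)            2             -1                   -1                   2                    -1                   0                          
  chi_6 (2d, j=4)            2             -2*cos(pi/9)         2*cos(2*pi/9)        -1                   2*cos(4*pi/9)        0                          

Spot check: chi_1 (triv) on {r^1, r^8} = 1.

Why: D_9 has order 2*9 = 18 with 6 conjugacy classes, hence 6 irreducibles. Sum of squared dims 1 + 1 + 4 + 4 + 4 + 4 = 18 = |G|. Linear characters come from the abelianisation; the 2-dimensional irreps have character r^k -> 2*cos(2*pi*j*k/9), reflections -> 0.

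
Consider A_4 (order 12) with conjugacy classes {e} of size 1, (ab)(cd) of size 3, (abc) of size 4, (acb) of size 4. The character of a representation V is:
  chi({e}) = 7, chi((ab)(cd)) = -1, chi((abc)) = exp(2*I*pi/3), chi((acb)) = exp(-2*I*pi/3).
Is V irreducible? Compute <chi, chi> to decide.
Not irreducible (reducible): <chi, chi> = 5 > 1.

<chi, chi> = (1/|G|) sum_C |C| * |chi(C)|^2 = (1/12)[1*|7|^2 + 3*|-1|^2 + 4*|exp(2*I*pi/3)|^2 + 4*|exp(-2*I*pi/3)|^2]
  = (1/12)[(49) + (3) + (4) + (4)] = 60/12 = 5.
(Exp terms are combined using exp(i*s)*conj(exp(i*t)) = exp(i*(s-t)), and sums of them are collapsed using the identity that for every m > 1 the m distinct m-th roots of unity sum to 0, e.g. 1 + exp(2*I*pi/3) + exp(-2*I*pi/3) = 0.)
A character is irreducible iff <chi, chi> = 1, so this representation is reducible.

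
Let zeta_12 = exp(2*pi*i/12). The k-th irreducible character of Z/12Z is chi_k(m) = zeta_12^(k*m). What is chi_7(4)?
chi_7(4) = zeta_12^28 = exp(2*I*pi/3)

chi_7(4) = zeta_12^(7*4) = zeta_12^28. Since zeta_12^12 = 1, this equals zeta_12^4 = exp(2*pi*i*4/12) = exp(2*I*pi/3).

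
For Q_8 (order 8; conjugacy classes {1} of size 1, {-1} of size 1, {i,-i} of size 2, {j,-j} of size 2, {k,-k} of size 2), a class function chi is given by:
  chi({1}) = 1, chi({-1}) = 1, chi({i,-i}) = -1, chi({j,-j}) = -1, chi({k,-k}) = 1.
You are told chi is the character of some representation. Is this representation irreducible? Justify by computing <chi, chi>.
Irreducible: <chi, chi> = 1.

Explanation: <chi, chi> = (1/|G|) sum_C |C| * |chi(C)|^2 = (1/8)[1*|1|^2 + 1*|1|^2 + 2*|-1|^2 + 2*|-1|^2 + 2*|1|^2]
  = (1/8)[(1) + (1) + (2) + (2) + (2)] = 8/8 = 1.
A character is irreducible iff <chi, chi> = 1, so this representation is irreducible.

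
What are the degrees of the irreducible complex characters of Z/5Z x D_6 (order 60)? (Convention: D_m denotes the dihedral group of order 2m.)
Dimensions: 1, 1, 1, 1, 1, 1, 1, 1, 1, 1, 1, 1, 1, 1, 1, 1, 1, 1, 1, 1, 2, 2, 2, 2, 2, 2, 2, 2, 2, 2

Reasoning: There are 30 irreducibles (= number of conjugacy classes). Their dimensions d_i satisfy sum d_i^2 = |G| = 60: 1 + 1 + 1 + 1 + 1 + 1 + 1 + 1 + 1 + 1 + 1 + 1 + 1 + 1 + 1 + 1 + 1 + 1 + 1 + 1 + 4 + 4 + 4 + 4 + 4 + 4 + 4 + 4 + 4 + 4 = 60. (For the product with Z/5Z: each of the 5 1-dim characters of Z/5Z tensors with each irrep of D_6, giving 5 copies of each D_6-dimension.)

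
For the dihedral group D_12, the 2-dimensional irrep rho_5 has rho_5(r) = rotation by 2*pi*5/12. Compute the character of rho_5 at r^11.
chi_{rho_5}(r^11) = 2*cos(2*pi*5*11/12) = -sqrt(3)

rho_5(r^11) is rotation by angle 2*pi*5*11/12, whose trace is 2*cos(2*pi*5*11/12) = -sqrt(3).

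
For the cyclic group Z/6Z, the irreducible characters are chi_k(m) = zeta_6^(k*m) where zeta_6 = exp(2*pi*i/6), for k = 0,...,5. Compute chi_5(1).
chi_5(1) = zeta_6^5 = exp(-I*pi/3)

Working: chi_5(1) = zeta_6^(5*1) = zeta_6^5. Since zeta_6^6 = 1, this equals zeta_6^5 = exp(2*pi*i*5/6) = exp(-I*pi/3).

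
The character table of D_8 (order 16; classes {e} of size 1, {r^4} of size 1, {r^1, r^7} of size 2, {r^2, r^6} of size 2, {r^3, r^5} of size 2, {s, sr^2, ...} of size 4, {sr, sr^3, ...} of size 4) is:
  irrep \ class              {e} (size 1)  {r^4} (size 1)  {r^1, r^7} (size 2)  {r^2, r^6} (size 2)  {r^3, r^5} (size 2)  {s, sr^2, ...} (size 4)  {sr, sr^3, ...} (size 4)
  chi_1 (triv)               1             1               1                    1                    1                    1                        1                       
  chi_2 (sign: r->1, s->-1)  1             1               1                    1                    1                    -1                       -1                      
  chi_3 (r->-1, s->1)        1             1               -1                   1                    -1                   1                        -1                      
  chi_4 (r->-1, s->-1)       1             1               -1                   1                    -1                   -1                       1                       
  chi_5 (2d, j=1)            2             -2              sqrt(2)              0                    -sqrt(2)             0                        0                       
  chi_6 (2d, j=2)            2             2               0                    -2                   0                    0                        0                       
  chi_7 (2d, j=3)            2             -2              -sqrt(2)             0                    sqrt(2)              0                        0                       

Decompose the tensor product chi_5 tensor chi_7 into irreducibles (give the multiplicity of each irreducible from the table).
chi_5 tensor chi_7 = chi_3 + chi_4 + chi_6 (all other irreducibles have multiplicity 0).

Argument: The character of a tensor product is the pointwise product (chi_5 * chi_7)(C) = chi_5(C) * chi_7(C):
  {e}: (2)*(2), {r^4}: (-2)*(-2), {r^1, r^7}: (sqrt(2))*(-sqrt(2)), {r^2, r^6}: (0)*(0), {r^3, r^5}: (-sqrt(2))*(sqrt(2)), {s, sr^2, ...}: (0)*(0), {sr, sr^3, ...}: (0)*(0)
so (chi_5 * chi_7) takes values
  {e} -> 4, {r^4} -> 4, {r^1, r^7} -> -2, {r^2, r^6} -> 0, {r^3, r^5} -> -2, {s, sr^2, ...} -> 0, {sr, sr^3, ...} -> 0.
Now take the inner product of this character with each irreducible chi from the table, <chi_5*chi_7, chi> = (1/16) sum_C |C| (chi_5*chi_7)(C) conj(chi(C)):
  <chi_5*chi_7, chi_1> = (1/16)[1*(4)*conj(1) + 1*(4)*conj(1) + 2*(-2)*conj(1) + 2*(0)*conj(1) + 2*(-2)*conj(1) + 4*(0)*conj(1) + 4*(0)*conj(1)]
      = (1/16)[(4) + (4) + (-4) + (0) + (-4) + (0) + (0)] = 0/16 = 0
  <chi_5*chi_7, chi_2> = (1/16)[1*(4)*conj(1) + 1*(4)*conj(1) + 2*(-2)*conj(1) + 2*(0)*conj(1) + 2*(-2)*conj(1) + 4*(0)*conj(-1) + 4*(0)*conj(-1)]
      = (1/16)[(4) + (4) + (-4) + (0) + (-4) + (0) + (0)] = 0/16 = 0
  <chi_5*chi_7, chi_3> = (1/16)[1*(4)*conj(1) + 1*(4)*conj(1) + 2*(-2)*conj(-1) + 2*(0)*conj(1) + 2*(-2)*conj(-1) + 4*(0)*conj(1) + 4*(0)*conj(-1)]
      = (1/16)[(4) + (4) + (4) + (0) + (4) + (0) + (0)] = 16/16 = 1
  <chi_5*chi_7, chi_4> = (1/16)[1*(4)*conj(1) + 1*(4)*conj(1) + 2*(-2)*conj(-1) + 2*(0)*conj(1) + 2*(-2)*conj(-1) + 4*(0)*conj(-1) + 4*(0)*conj(1)]
      = (1/16)[(4) + (4) + (4) + (0) + (4) + (0) + (0)] = 16/16 = 1
  <chi_5*chi_7, chi_5> = (1/16)[1*(4)*conj(2) + 1*(4)*conj(-2) + 2*(-2)*conj(sqrt(2)) + 2*(0)*conj(0) + 2*(-2)*conj(-sqrt(2)) + 4*(0)*conj(0) + 4*(0)*conj(0)]
      = (1/16)[(8) + (-8) + (-4*sqrt(2)) + (0) + (4*sqrt(2)) + (0) + (0)] = 0/16 = 0
  <chi_5*chi_7, chi_6> = (1/16)[1*(4)*conj(2) + 1*(4)*conj(2) + 2*(-2)*conj(0) + 2*(0)*conj(-2) + 2*(-2)*conj(0) + 4*(0)*conj(0) + 4*(0)*conj(0)]
      = (1/16)[(8) + (8) + (0) + (0) + (0) + (0) + (0)] = 16/16 = 1
  <chi_5*chi_7, chi_7> = (1/16)[1*(4)*conj(2) + 1*(4)*conj(-2) + 2*(-2)*conj(-sqrt(2)) + 2*(0)*conj(0) + 2*(-2)*conj(sqrt(2)) + 4*(0)*conj(0) + 4*(0)*conj(0)]
      = (1/16)[(8) + (-8) + (4*sqrt(2)) + (0) + (-4*sqrt(2)) + (0) + (0)] = 0/16 = 0
Hence the multiplicities are chi_3: 1, chi_4: 1, chi_6: 1. Dimension check: dim(chi_5)*dim(chi_7) = 2*2 = 4 and sum (mult * dim) = 1*1 + 1*1 + 1*2 = 4.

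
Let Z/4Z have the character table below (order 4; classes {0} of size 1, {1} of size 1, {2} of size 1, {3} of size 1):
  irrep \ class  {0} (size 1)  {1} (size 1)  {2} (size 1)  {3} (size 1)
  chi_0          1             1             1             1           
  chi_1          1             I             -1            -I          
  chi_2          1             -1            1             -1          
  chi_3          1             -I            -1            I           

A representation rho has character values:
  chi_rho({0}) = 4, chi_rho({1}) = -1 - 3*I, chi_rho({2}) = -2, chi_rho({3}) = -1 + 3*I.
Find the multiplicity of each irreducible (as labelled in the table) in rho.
Multiplicities: chi_0: 0, chi_1: 0, chi_2: 1, chi_3: 3.

Justification: Use <chi_rho, chi> = (1/|G|) sum_C |C| * chi_rho(C) * conj(chi(C)) with |G| = 4 for each irreducible chi in the table:
  <chi_rho, chi_0> = (1/4)[1*(4)*conj(1) + 1*(-1 - 3*I)*conj(1) + 1*(-2)*conj(1) + 1*(-1 + 3*I)*conj(1)]
      = (1/4)[(4) + (-1 - 3*I) + (-2) + (-1 + 3*I)] = 0/4 = 0
  <chi_rho, chi_1> = (1/4)[1*(4)*conj(1) + 1*(-1 - 3*I)*conj(I) + 1*(-2)*conj(-1) + 1*(-1 + 3*I)*conj(-I)]
      = (1/4)[(4) + (-3 + I) + (2) + (-3 - I)] = 0/4 = 0
  <chi_rho, chi_2> = (1/4)[1*(4)*conj(1) + 1*(-1 - 3*I)*conj(-1) + 1*(-2)*conj(1) + 1*(-1 + 3*I)*conj(-1)]
      = (1/4)[(4) + (1 + 3*I) + (-2) + (1 - 3*I)] = 4/4 = 1
  <chi_rho, chi_3> = (1/4)[1*(4)*conj(1) + 1*(-1 - 3*I)*conj(-I) + 1*(-2)*conj(-1) + 1*(-1 + 3*I)*conj(I)]
      = (1/4)[(4) + (3 - I) + (2) + (3 + I)] = 12/4 = 3
(Exp terms are combined using exp(i*s)*conj(exp(i*t)) = exp(i*(s-t)), and sums of them are collapsed using the identity that for every m > 1 the m distinct m-th roots of unity sum to 0, e.g. 1 + exp(2*I*pi/3) + exp(-2*I*pi/3) = 0.)
Dimension check: dim(rho) = sum (mult * dim) = 0*1 + 0*1 + 1*1 + 3*1 = 4 = chi_rho(e) = 4.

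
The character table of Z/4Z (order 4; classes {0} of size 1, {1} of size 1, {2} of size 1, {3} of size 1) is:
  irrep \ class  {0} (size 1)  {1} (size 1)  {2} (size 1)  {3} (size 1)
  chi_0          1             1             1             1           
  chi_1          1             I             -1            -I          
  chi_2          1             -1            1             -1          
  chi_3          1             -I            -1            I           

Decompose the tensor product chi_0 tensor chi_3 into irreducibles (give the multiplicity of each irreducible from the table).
chi_0 tensor chi_3 = chi_3 (all other irreducibles have multiplicity 0).

Working: The character of a tensor product is the pointwise product (chi_0 * chi_3)(C) = chi_0(C) * chi_3(C):
  {0}: (1)*(1), {1}: (1)*(-I), {2}: (1)*(-1), {3}: (1)*(I)
so (chi_0 * chi_3) takes values
  {0} -> 1, {1} -> -I, {2} -> -1, {3} -> I.
Now take the inner product of this character with each irreducible chi from the table, <chi_0*chi_3, chi> = (1/4) sum_C |C| (chi_0*chi_3)(C) conj(chi(C)):
  <chi_0*chi_3, chi_0> = (1/4)[1*(1)*conj(1) + 1*(-I)*conj(1) + 1*(-1)*conj(1) + 1*(I)*conj(1)]
      = (1/4)[(1) + (-I) + (-1) + (I)] = 0/4 = 0
  <chi_0*chi_3, chi_1> = (1/4)[1*(1)*conj(1) + 1*(-I)*conj(I) + 1*(-1)*conj(-1) + 1*(I)*conj(-I)]
      = (1/4)[(1) + (-1) + (1) + (-1)] = 0/4 = 0
  <chi_0*chi_3, chi_2> = (1/4)[1*(1)*conj(1) + 1*(-I)*conj(-1) + 1*(-1)*conj(1) + 1*(I)*conj(-1)]
      = (1/4)[(1) + (I) + (-1) + (-I)] = 0/4 = 0
  <chi_0*chi_3, chi_3> = (1/4)[1*(1)*conj(1) + 1*(-I)*conj(-I) + 1*(-1)*conj(-1) + 1*(I)*conj(I)]
      = (1/4)[(1) + (1) + (1) + (1)] = 4/4 = 1
(Exp terms are combined using exp(i*s)*conj(exp(i*t)) = exp(i*(s-t)), and sums of them are collapsed using the identity that for every m > 1 the m distinct m-th roots of unity sum to 0, e.g. 1 + exp(2*I*pi/3) + exp(-2*I*pi/3) = 0.)
Hence the multiplicities are chi_3: 1. Dimension check: dim(chi_0)*dim(chi_3) = 1*1 = 1 and sum (mult * dim) = 1*1 = 1.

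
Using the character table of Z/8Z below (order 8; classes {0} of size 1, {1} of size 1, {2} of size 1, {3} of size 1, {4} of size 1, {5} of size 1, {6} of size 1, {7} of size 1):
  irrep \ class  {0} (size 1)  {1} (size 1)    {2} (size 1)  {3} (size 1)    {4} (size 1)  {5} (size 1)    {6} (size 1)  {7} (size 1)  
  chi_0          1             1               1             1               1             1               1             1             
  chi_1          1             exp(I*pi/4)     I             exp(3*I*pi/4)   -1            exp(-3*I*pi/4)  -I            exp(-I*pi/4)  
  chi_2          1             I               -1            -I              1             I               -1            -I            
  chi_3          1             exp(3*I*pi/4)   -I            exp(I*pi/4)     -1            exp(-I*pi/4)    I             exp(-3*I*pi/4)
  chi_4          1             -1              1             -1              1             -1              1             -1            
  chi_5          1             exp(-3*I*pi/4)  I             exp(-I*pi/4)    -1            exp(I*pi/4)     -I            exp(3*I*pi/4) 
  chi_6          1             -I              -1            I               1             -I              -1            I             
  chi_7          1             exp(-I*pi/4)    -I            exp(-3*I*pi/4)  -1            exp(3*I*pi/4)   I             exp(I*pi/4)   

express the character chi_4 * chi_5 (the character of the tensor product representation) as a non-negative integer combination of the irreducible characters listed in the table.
chi_4 tensor chi_5 = chi_1 (all other irreducibles have multiplicity 0).

The character of a tensor product is the pointwise product (chi_4 * chi_5)(C) = chi_4(C) * chi_5(C):
  {0}: (1)*(1), {1}: (-1)*(exp(-3*I*pi/4)), {2}: (1)*(I), {3}: (-1)*(exp(-I*pi/4)), {4}: (1)*(-1), {5}: (-1)*(exp(I*pi/4)), {6}: (1)*(-I), {7}: (-1)*(exp(3*I*pi/4))
so (chi_4 * chi_5) takes values
  {0} -> 1, {1} -> -exp(-3*I*pi/4), {2} -> I, {3} -> -exp(-I*pi/4), {4} -> -1, {5} -> -exp(I*pi/4), {6} -> -I, {7} -> -exp(3*I*pi/4).
Now take the inner product of this character with each irreducible chi from the table, <chi_4*chi_5, chi> = (1/8) sum_C |C| (chi_4*chi_5)(C) conj(chi(C)):
  <chi_4*chi_5, chi_0> = (1/8)[1*(1)*conj(1) + 1*(-exp(-3*I*pi/4))*conj(1) + 1*(I)*conj(1) + 1*(-exp(-I*pi/4))*conj(1) + 1*(-1)*conj(1) + 1*(-exp(I*pi/4))*conj(1) + 1*(-I)*conj(1) + 1*(-exp(3*I*pi/4))*conj(1)]
      = (1/8)[(1) + (-exp(-3*I*pi/4)) + (I) + (-exp(-I*pi/4)) + (-1) + (-exp(I*pi/4)) + (-I) + (-exp(3*I*pi/4))] = 0/8 = 0
  <chi_4*chi_5, chi_1> = (1/8)[1*(1)*conj(1) + 1*(-exp(-3*I*pi/4))*conj(exp(I*pi/4)) + 1*(I)*conj(I) + 1*(-exp(-I*pi/4))*conj(exp(3*I*pi/4)) + 1*(-1)*conj(-1) + 1*(-exp(I*pi/4))*conj(exp(-3*I*pi/4)) + 1*(-I)*conj(-I) + 1*(-exp(3*I*pi/4))*conj(exp(-I*pi/4))]
      = (1/8)[(1) + (1) + (1) + (1) + (1) + (1) + (1) + (1)] = 8/8 = 1
  <chi_4*chi_5, chi_2> = (1/8)[1*(1)*conj(1) + 1*(-exp(-3*I*pi/4))*conj(I) + 1*(I)*conj(-1) + 1*(-exp(-I*pi/4))*conj(-I) + 1*(-1)*conj(1) + 1*(-exp(I*pi/4))*conj(I) + 1*(-I)*conj(-1) + 1*(-exp(3*I*pi/4))*conj(-I)]
      = (1/8)[(1) + (exp(-I*pi/4)) + (-I) + (-exp(I*pi/4)) + (-1) + (exp(3*I*pi/4)) + (I) + (-exp(-3*I*pi/4))] = 0/8 = 0
  <chi_4*chi_5, chi_3> = (1/8)[1*(1)*conj(1) + 1*(-exp(-3*I*pi/4))*conj(exp(3*I*pi/4)) + 1*(I)*conj(-I) + 1*(-exp(-I*pi/4))*conj(exp(I*pi/4)) + 1*(-1)*conj(-1) + 1*(-exp(I*pi/4))*conj(exp(-I*pi/4)) + 1*(-I)*conj(I) + 1*(-exp(3*I*pi/4))*conj(exp(-3*I*pi/4))]
      = (1/8)[(1) + (-I) + (-1) + (I) + (1) + (-I) + (-1) + (I)] = 0/8 = 0
  <chi_4*chi_5, chi_4> = (1/8)[1*(1)*conj(1) + 1*(-exp(-3*I*pi/4))*conj(-1) + 1*(I)*conj(1) + 1*(-exp(-I*pi/4))*conj(-1) + 1*(-1)*conj(1) + 1*(-exp(I*pi/4))*conj(-1) + 1*(-I)*conj(1) + 1*(-exp(3*I*pi/4))*conj(-1)]
      = (1/8)[(1) + (exp(-3*I*pi/4)) + (I) + (exp(-I*pi/4)) + (-1) + (exp(I*pi/4)) + (-I) + (exp(3*I*pi/4))] = 0/8 = 0
  <chi_4*chi_5, chi_5> = (1/8)[1*(1)*conj(1) + 1*(-exp(-3*I*pi/4))*conj(exp(-3*I*pi/4)) + 1*(I)*conj(I) + 1*(-exp(-I*pi/4))*conj(exp(-I*pi/4)) + 1*(-1)*conj(-1) + 1*(-exp(I*pi/4))*conj(exp(I*pi/4)) + 1*(-I)*conj(-I) + 1*(-exp(3*I*pi/4))*conj(exp(3*I*pi/4))]
      = (1/8)[(1) + (-1) + (1) + (-1) + (1) + (-1) + (1) + (-1)] = 0/8 = 0
  <chi_4*chi_5, chi_6> = (1/8)[1*(1)*conj(1) + 1*(-exp(-3*I*pi/4))*conj(-I) + 1*(I)*conj(-1) + 1*(-exp(-I*pi/4))*conj(I) + 1*(-1)*conj(1) + 1*(-exp(I*pi/4))*conj(-I) + 1*(-I)*conj(-1) + 1*(-exp(3*I*pi/4))*conj(I)]
      = (1/8)[(1) + (-exp(-I*pi/4)) + (-I) + (exp(I*pi/4)) + (-1) + (-exp(3*I*pi/4)) + (I) + (exp(-3*I*pi/4))] = 0/8 = 0
  <chi_4*chi_5, chi_7> = (1/8)[1*(1)*conj(1) + 1*(-exp(-3*I*pi/4))*conj(exp(-I*pi/4)) + 1*(I)*conj(-I) + 1*(-exp(-I*pi/4))*conj(exp(-3*I*pi/4)) + 1*(-1)*conj(-1) + 1*(-exp(I*pi/4))*conj(exp(3*I*pi/4)) + 1*(-I)*conj(I) + 1*(-exp(3*I*pi/4))*conj(exp(I*pi/4))]
      = (1/8)[(1) + (I) + (-1) + (-I) + (1) + (I) + (-1) + (-I)] = 0/8 = 0
(Exp terms are combined using exp(i*s)*conj(exp(i*t)) = exp(i*(s-t)), and sums of them are collapsed using the identity that for every m > 1 the m distinct m-th roots of unity sum to 0, e.g. 1 + exp(2*I*pi/3) + exp(-2*I*pi/3) = 0.)
Hence the multiplicities are chi_1: 1. Dimension check: dim(chi_4)*dim(chi_5) = 1*1 = 1 and sum (mult * dim) = 1*1 = 1.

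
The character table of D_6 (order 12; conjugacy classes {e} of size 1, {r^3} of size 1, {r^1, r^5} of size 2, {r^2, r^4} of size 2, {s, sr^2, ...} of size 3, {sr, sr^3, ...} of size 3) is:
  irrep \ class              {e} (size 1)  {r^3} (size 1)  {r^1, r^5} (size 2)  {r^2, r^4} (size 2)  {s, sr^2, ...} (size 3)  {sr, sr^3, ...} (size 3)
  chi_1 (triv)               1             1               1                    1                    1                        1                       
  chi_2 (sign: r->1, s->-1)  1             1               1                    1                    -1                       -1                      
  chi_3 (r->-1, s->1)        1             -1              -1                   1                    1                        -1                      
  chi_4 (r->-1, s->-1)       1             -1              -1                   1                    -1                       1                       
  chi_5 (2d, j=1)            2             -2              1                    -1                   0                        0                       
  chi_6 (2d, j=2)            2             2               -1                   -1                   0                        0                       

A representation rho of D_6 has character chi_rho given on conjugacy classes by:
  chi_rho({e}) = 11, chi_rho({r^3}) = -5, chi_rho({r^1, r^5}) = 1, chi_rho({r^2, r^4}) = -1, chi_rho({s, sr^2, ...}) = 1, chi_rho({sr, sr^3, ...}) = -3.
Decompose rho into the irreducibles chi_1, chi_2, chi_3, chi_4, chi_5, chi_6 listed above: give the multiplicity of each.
Multiplicities: chi_1: 0, chi_2: 1, chi_3: 2, chi_4: 0, chi_5: 3, chi_6: 1.

Reasoning: Use <chi_rho, chi> = (1/|G|) sum_C |C| * chi_rho(C) * conj(chi(C)) with |G| = 12 for each irreducible chi in the table:
  <chi_rho, chi_1> = (1/12)[1*(11)*conj(1) + 1*(-5)*conj(1) + 2*(1)*conj(1) + 2*(-1)*conj(1) + 3*(1)*conj(1) + 3*(-3)*conj(1)]
      = (1/12)[(11) + (-5) + (2) + (-2) + (3) + (-9)] = 0/12 = 0
  <chi_rho, chi_2> = (1/12)[1*(11)*conj(1) + 1*(-5)*conj(1) + 2*(1)*conj(1) + 2*(-1)*conj(1) + 3*(1)*conj(-1) + 3*(-3)*conj(-1)]
      = (1/12)[(11) + (-5) + (2) + (-2) + (-3) + (9)] = 12/12 = 1
  <chi_rho, chi_3> = (1/12)[1*(11)*conj(1) + 1*(-5)*conj(-1) + 2*(1)*conj(-1) + 2*(-1)*conj(1) + 3*(1)*conj(1) + 3*(-3)*conj(-1)]
      = (1/12)[(11) + (5) + (-2) + (-2) + (3) + (9)] = 24/12 = 2
  <chi_rho, chi_4> = (1/12)[1*(11)*conj(1) + 1*(-5)*conj(-1) + 2*(1)*conj(-1) + 2*(-1)*conj(1) + 3*(1)*conj(-1) + 3*(-3)*conj(1)]
      = (1/12)[(11) + (5) + (-2) + (-2) + (-3) + (-9)] = 0/12 = 0
  <chi_rho, chi_5> = (1/12)[1*(11)*conj(2) + 1*(-5)*conj(-2) + 2*(1)*conj(1) + 2*(-1)*conj(-1) + 3*(1)*conj(0) + 3*(-3)*conj(0)]
      = (1/12)[(22) + (10) + (2) + (2) + (0) + (0)] = 36/12 = 3
  <chi_rho, chi_6> = (1/12)[1*(11)*conj(2) + 1*(-5)*conj(2) + 2*(1)*conj(-1) + 2*(-1)*conj(-1) + 3*(1)*conj(0) + 3*(-3)*conj(0)]
      = (1/12)[(22) + (-10) + (-2) + (2) + (0) + (0)] = 12/12 = 1
Dimension check: dim(rho) = sum (mult * dim) = 0*1 + 1*1 + 2*1 + 0*1 + 3*2 + 1*2 = 11 = chi_rho(e) = 11.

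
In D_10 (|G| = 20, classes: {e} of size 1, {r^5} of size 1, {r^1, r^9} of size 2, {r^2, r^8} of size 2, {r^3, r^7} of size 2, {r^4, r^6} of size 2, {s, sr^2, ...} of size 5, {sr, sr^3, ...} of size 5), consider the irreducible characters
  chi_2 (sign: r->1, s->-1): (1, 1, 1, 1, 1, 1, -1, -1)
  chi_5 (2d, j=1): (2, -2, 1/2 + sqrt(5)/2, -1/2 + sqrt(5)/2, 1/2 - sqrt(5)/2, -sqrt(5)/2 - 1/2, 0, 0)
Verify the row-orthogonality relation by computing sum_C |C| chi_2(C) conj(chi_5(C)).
Sum = 0; so <chi_2, chi_5> = 0 (distinct irreducibles are orthogonal).

Reasoning: Compute term by term over conjugacy classes (|C| * chi_2(C) * conj(chi_5(C))):
  1*(1)*conj(2) + 1*(1)*conj(-2) + 2*(1)*conj(1/2 + sqrt(5)/2) + 2*(1)*conj(-1/2 + sqrt(5)/2) + 2*(1)*conj(1/2 - sqrt(5)/2) + 2*(1)*conj(-sqrt(5)/2 - 1/2) + 5*(-1)*conj(0) + 5*(-1)*conj(0)
  = (2) + (-2) + (1 + sqrt(5)) + (-1 + sqrt(5)) + (1 - sqrt(5)) + (-sqrt(5) - 1) + (0) + (0)
  = 0.
Dividing by |G| = 20 gives 0/20 = 0, matching the row-orthogonality relation <chi_2, chi_5> = [chi_2 = chi_5].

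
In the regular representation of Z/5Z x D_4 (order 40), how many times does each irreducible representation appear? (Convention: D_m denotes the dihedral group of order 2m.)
Each irreducible V_i of dimension d_i appears with multiplicity d_i, i.e. rho_reg = (direct sum over all irreducibles V_i) d_i V_i. The irreducible dimensions for Z/5Z x D_4 are 1, 1, 1, 1, 1, 1, 1, 1, 1, 1, 1, 1, 1, 1, 1, 1, 1, 1, 1, 1, 2, 2, 2, 2, 2: 20 irreducibles of dimension 1, each with multiplicity 1; 5 irreducibles of dimension 2, each with multiplicity 2. Total dimension 20*1*1 + 5*2*2 = 40 = |G|.

Proof sketch: General theorem: in the regular representation of a finite group G, each irreducible appears with multiplicity equal to its dimension. Check: dim(rho_reg) = sum d_i^2 = 1 + 1 + 1 + 1 + 1 + 1 + 1 + 1 + 1 + 1 + 1 + 1 + 1 + 1 + 1 + 1 + 1 + 1 + 1 + 1 + 4 + 4 + 4 + 4 + 4 = 40 = |G|.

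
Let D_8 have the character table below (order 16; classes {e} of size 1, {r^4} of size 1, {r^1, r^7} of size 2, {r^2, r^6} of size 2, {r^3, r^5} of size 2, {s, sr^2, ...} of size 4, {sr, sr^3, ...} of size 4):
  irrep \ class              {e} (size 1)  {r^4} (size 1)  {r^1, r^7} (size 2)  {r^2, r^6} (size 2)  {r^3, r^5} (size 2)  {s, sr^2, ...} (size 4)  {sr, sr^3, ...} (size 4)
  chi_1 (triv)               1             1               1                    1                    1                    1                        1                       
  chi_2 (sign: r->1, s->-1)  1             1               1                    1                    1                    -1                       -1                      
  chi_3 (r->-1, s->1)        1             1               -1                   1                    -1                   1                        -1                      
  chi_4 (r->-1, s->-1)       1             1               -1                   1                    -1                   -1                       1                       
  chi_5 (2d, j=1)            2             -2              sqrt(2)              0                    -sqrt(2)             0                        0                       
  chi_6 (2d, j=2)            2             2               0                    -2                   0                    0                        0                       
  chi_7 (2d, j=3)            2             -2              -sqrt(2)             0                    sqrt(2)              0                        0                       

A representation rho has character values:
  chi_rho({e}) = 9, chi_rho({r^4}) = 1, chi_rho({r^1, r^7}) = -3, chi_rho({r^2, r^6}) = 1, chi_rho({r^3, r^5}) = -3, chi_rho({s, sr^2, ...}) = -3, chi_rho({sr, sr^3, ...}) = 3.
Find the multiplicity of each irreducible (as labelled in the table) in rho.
Multiplicities: chi_1: 0, chi_2: 0, chi_3: 0, chi_4: 3, chi_5: 1, chi_6: 1, chi_7: 1.

Explanation: Use <chi_rho, chi> = (1/|G|) sum_C |C| * chi_rho(C) * conj(chi(C)) with |G| = 16 for each irreducible chi in the table:
  <chi_rho, chi_1> = (1/16)[1*(9)*conj(1) + 1*(1)*conj(1) + 2*(-3)*conj(1) + 2*(1)*conj(1) + 2*(-3)*conj(1) + 4*(-3)*conj(1) + 4*(3)*conj(1)]
      = (1/16)[(9) + (1) + (-6) + (2) + (-6) + (-12) + (12)] = 0/16 = 0
  <chi_rho, chi_2> = (1/16)[1*(9)*conj(1) + 1*(1)*conj(1) + 2*(-3)*conj(1) + 2*(1)*conj(1) + 2*(-3)*conj(1) + 4*(-3)*conj(-1) + 4*(3)*conj(-1)]
      = (1/16)[(9) + (1) + (-6) + (2) + (-6) + (12) + (-12)] = 0/16 = 0
  <chi_rho, chi_3> = (1/16)[1*(9)*conj(1) + 1*(1)*conj(1) + 2*(-3)*conj(-1) + 2*(1)*conj(1) + 2*(-3)*conj(-1) + 4*(-3)*conj(1) + 4*(3)*conj(-1)]
      = (1/16)[(9) + (1) + (6) + (2) + (6) + (-12) + (-12)] = 0/16 = 0
  <chi_rho, chi_4> = (1/16)[1*(9)*conj(1) + 1*(1)*conj(1) + 2*(-3)*conj(-1) + 2*(1)*conj(1) + 2*(-3)*conj(-1) + 4*(-3)*conj(-1) + 4*(3)*conj(1)]
      = (1/16)[(9) + (1) + (6) + (2) + (6) + (12) + (12)] = 48/16 = 3
  <chi_rho, chi_5> = (1/16)[1*(9)*conj(2) + 1*(1)*conj(-2) + 2*(-3)*conj(sqrt(2)) + 2*(1)*conj(0) + 2*(-3)*conj(-sqrt(2)) + 4*(-3)*conj(0) + 4*(3)*conj(0)]
      = (1/16)[(18) + (-2) + (-6*sqrt(2)) + (0) + (6*sqrt(2)) + (0) + (0)] = 16/16 = 1
  <chi_rho, chi_6> = (1/16)[1*(9)*conj(2) + 1*(1)*conj(2) + 2*(-3)*conj(0) + 2*(1)*conj(-2) + 2*(-3)*conj(0) + 4*(-3)*conj(0) + 4*(3)*conj(0)]
      = (1/16)[(18) + (2) + (0) + (-4) + (0) + (0) + (0)] = 16/16 = 1
  <chi_rho, chi_7> = (1/16)[1*(9)*conj(2) + 1*(1)*conj(-2) + 2*(-3)*conj(-sqrt(2)) + 2*(1)*conj(0) + 2*(-3)*conj(sqrt(2)) + 4*(-3)*conj(0) + 4*(3)*conj(0)]
      = (1/16)[(18) + (-2) + (6*sqrt(2)) + (0) + (-6*sqrt(2)) + (0) + (0)] = 16/16 = 1
Dimension check: dim(rho) = sum (mult * dim) = 0*1 + 0*1 + 0*1 + 3*1 + 1*2 + 1*2 + 1*2 = 9 = chi_rho(e) = 9.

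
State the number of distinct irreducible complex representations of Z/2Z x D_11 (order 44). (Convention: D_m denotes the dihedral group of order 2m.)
14

Derivation: The number of irreducible complex representations of a finite group equals its number of conjugacy classes. For a direct product, #classes(G x H) = #classes(G) * #classes(H). Z/2Z has 2 classes (abelian), D_11 has 7 classes, so 2 * 7 = 14, so Z/2Z x D_11 (order 44) has exactly 14 irreducible complex representations.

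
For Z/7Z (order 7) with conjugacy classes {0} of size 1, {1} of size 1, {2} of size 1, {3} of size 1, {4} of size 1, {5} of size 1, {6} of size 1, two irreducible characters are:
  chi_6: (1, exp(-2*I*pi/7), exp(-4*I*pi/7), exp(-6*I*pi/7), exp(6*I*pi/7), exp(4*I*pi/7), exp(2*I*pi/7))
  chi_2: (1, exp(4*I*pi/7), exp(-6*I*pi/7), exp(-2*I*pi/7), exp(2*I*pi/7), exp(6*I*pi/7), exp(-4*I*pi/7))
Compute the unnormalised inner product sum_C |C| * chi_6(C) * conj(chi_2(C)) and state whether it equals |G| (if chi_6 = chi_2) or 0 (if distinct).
Sum = 0; so <chi_6, chi_2> = 0 (distinct irreducibles are orthogonal).

Compute term by term over conjugacy classes (|C| * chi_6(C) * conj(chi_2(C))):
  1*(1)*conj(1) + 1*(exp(-2*I*pi/7))*conj(exp(4*I*pi/7)) + 1*(exp(-4*I*pi/7))*conj(exp(-6*I*pi/7)) + 1*(exp(-6*I*pi/7))*conj(exp(-2*I*pi/7)) + 1*(exp(6*I*pi/7))*conj(exp(2*I*pi/7)) + 1*(exp(4*I*pi/7))*conj(exp(6*I*pi/7)) + 1*(exp(2*I*pi/7))*conj(exp(-4*I*pi/7))
  = (1) + (exp(-6*I*pi/7)) + (exp(2*I*pi/7)) + (exp(-4*I*pi/7)) + (exp(4*I*pi/7)) + (exp(-2*I*pi/7)) + (exp(6*I*pi/7))
  = 0.
(Exp terms are combined using exp(i*s)*conj(exp(i*t)) = exp(i*(s-t)), and sums of them are collapsed using the identity that for every m > 1 the m distinct m-th roots of unity sum to 0, e.g. 1 + exp(2*I*pi/3) + exp(-2*I*pi/3) = 0.)
Dividing by |G| = 7 gives 0/7 = 0, matching the row-orthogonality relation <chi_6, chi_2> = [chi_6 = chi_2].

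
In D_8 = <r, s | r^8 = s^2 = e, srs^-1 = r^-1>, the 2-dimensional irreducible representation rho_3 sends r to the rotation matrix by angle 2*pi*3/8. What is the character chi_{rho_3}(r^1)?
chi_{rho_3}(r^1) = 2*cos(2*pi*3*1/8) = -sqrt(2)

Why: rho_3(r^1) is rotation by angle 2*pi*3*1/8, whose trace is 2*cos(2*pi*3*1/8) = -sqrt(2).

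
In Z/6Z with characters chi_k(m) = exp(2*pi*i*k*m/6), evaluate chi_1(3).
chi_1(3) = zeta_6^3 = -1

Explanation: chi_1(3) = zeta_6^(1*3) = zeta_6^3. Since zeta_6^6 = 1, this equals zeta_6^3 = exp(2*pi*i*3/6) = -1.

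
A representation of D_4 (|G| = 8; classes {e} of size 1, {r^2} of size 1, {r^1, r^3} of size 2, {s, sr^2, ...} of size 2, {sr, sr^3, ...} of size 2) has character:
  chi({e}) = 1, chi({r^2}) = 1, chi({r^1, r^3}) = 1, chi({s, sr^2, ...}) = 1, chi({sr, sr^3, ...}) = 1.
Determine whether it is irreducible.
Irreducible: <chi, chi> = 1.

Proof sketch: <chi, chi> = (1/|G|) sum_C |C| * |chi(C)|^2 = (1/8)[1*|1|^2 + 1*|1|^2 + 2*|1|^2 + 2*|1|^2 + 2*|1|^2]
  = (1/8)[(1) + (1) + (2) + (2) + (2)] = 8/8 = 1.
A character is irreducible iff <chi, chi> = 1, so this representation is irreducible.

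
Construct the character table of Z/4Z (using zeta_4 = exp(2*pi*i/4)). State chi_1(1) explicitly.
Character table of Z/4Z (irreps indexed chi_0,...,chi_3 with chi_k(m) = zeta_4^(k*m), zeta_4 = exp(2*pi*i/4)):
  irrep \ class  {0} (size 1)  {1} (size 1)  {2} (size 1)  {3} (size 1)
  chi_0          1             1             1             1           
  chi_1          1             I             -1            -I          
  chi_2          1             -1            1             -1          
  chi_3          1             -I            -1            I           

Spot check: chi_1(1) = zeta_4^(1*1) = zeta_4^1 = I.

Argument: Z/4Z is abelian, so all 4 irreducible complex representations are 1-dimensional. They are given by chi_k(m) = zeta_4^(k*m) for k = 0,...,3. Row orthogonality: sum_m chi_k(m) conj(chi_l(m)) = 4 * [k = l].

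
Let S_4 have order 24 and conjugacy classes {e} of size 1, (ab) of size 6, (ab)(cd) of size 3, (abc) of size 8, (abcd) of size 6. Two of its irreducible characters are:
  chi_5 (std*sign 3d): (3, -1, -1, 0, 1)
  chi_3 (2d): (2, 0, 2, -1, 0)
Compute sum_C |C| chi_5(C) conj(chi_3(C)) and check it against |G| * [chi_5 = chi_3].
Sum = 0; so <chi_5, chi_3> = 0 (distinct irreducibles are orthogonal).

Argument: Compute term by term over conjugacy classes (|C| * chi_5(C) * conj(chi_3(C))):
  1*(3)*conj(2) + 6*(-1)*conj(0) + 3*(-1)*conj(2) + 8*(0)*conj(-1) + 6*(1)*conj(0)
  = (6) + (0) + (-6) + (0) + (0)
  = 0.
Dividing by |G| = 24 gives 0/24 = 0, matching the row-orthogonality relation <chi_5, chi_3> = [chi_5 = chi_3].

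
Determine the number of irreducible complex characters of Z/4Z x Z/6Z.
24

Working: The number of irreducible complex representations of a finite group equals its number of conjugacy classes. Z/4Z x Z/6Z is abelian of order 24, so every element is its own conjugacy class: 24 classes, so Z/4Z x Z/6Z (order 24) has exactly 24 irreducible complex representations.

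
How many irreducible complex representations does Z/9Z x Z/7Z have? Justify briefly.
63

Derivation: The number of irreducible complex representations of a finite group equals its number of conjugacy classes. Z/9Z x Z/7Z is abelian of order 63, so every element is its own conjugacy class: 63 classes, so Z/9Z x Z/7Z (order 63) has exactly 63 irreducible complex representations.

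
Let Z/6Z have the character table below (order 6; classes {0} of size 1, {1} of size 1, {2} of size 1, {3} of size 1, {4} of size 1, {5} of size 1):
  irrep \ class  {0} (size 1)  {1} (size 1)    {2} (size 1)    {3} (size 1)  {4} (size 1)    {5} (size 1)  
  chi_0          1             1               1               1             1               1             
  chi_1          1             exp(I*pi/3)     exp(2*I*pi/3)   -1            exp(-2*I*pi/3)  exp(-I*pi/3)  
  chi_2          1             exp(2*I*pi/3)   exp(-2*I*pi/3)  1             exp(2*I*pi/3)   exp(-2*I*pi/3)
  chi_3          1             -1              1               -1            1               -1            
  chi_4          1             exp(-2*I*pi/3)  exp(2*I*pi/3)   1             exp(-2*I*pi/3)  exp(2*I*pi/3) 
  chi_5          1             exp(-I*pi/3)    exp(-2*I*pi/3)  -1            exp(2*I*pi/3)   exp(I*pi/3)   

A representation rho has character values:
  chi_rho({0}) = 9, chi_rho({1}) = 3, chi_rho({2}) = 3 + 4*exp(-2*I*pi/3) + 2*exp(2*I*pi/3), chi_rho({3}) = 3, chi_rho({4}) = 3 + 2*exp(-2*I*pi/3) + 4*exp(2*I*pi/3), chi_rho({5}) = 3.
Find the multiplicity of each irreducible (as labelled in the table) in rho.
Multiplicities: chi_0: 3, chi_1: 1, chi_2: 2, chi_3: 0, chi_4: 1, chi_5: 2.

Why: Use <chi_rho, chi> = (1/|G|) sum_C |C| * chi_rho(C) * conj(chi(C)) with |G| = 6 for each irreducible chi in the table:
  <chi_rho, chi_0> = (1/6)[1*(9)*conj(1) + 1*(3)*conj(1) + 1*(3 + 4*exp(-2*I*pi/3) + 2*exp(2*I*pi/3))*conj(1) + 1*(3)*conj(1) + 1*(3 + 2*exp(-2*I*pi/3) + 4*exp(2*I*pi/3))*conj(1) + 1*(3)*conj(1)]
      = (1/6)[(9) + (3) + (3 + 4*exp(-2*I*pi/3) + 2*exp(2*I*pi/3)) + (3) + (3 + 2*exp(-2*I*pi/3) + 4*exp(2*I*pi/3)) + (3)] = 18/6 = 3
  <chi_rho, chi_1> = (1/6)[1*(9)*conj(1) + 1*(3)*conj(exp(I*pi/3)) + 1*(3 + 4*exp(-2*I*pi/3) + 2*exp(2*I*pi/3))*conj(exp(2*I*pi/3)) + 1*(3)*conj(-1) + 1*(3 + 2*exp(-2*I*pi/3) + 4*exp(2*I*pi/3))*conj(exp(-2*I*pi/3)) + 1*(3)*conj(exp(-I*pi/3))]
      = (1/6)[(9) + (3*exp(-I*pi/3) + 2*exp(-2*I*pi/3) + 2*exp(I*pi/3)) + (2 + 3*exp(-2*I*pi/3) + 4*exp(2*I*pi/3)) + (-3) + (2 + 4*exp(-2*I*pi/3) + 3*exp(2*I*pi/3)) + (2*exp(-I*pi/3) + 2*exp(2*I*pi/3) + 3*exp(I*pi/3))] = 6/6 = 1
  <chi_rho, chi_2> = (1/6)[1*(9)*conj(1) + 1*(3)*conj(exp(2*I*pi/3)) + 1*(3 + 4*exp(-2*I*pi/3) + 2*exp(2*I*pi/3))*conj(exp(-2*I*pi/3)) + 1*(3)*conj(1) + 1*(3 + 2*exp(-2*I*pi/3) + 4*exp(2*I*pi/3))*conj(exp(2*I*pi/3)) + 1*(3)*conj(exp(-2*I*pi/3))]
      = (1/6)[(9) + (3*exp(-2*I*pi/3) + exp(-I*pi/3) + exp(2*I*pi/3)) + (4 + 2*exp(-2*I*pi/3) + 3*exp(2*I*pi/3)) + (3) + (4 + 3*exp(-2*I*pi/3) + 2*exp(2*I*pi/3)) + (exp(-2*I*pi/3) + exp(I*pi/3) + 3*exp(2*I*pi/3))] = 12/6 = 2
  <chi_rho, chi_3> = (1/6)[1*(9)*conj(1) + 1*(3)*conj(-1) + 1*(3 + 4*exp(-2*I*pi/3) + 2*exp(2*I*pi/3))*conj(1) + 1*(3)*conj(-1) + 1*(3 + 2*exp(-2*I*pi/3) + 4*exp(2*I*pi/3))*conj(1) + 1*(3)*conj(-1)]
      = (1/6)[(9) + (-3) + (3 + 4*exp(-2*I*pi/3) + 2*exp(2*I*pi/3)) + (-3) + (3 + 2*exp(-2*I*pi/3) + 4*exp(2*I*pi/3)) + (-3)] = 0/6 = 0
  <chi_rho, chi_4> = (1/6)[1*(9)*conj(1) + 1*(3)*conj(exp(-2*I*pi/3)) + 1*(3 + 4*exp(-2*I*pi/3) + 2*exp(2*I*pi/3))*conj(exp(2*I*pi/3)) + 1*(3)*conj(1) + 1*(3 + 2*exp(-2*I*pi/3) + 4*exp(2*I*pi/3))*conj(exp(-2*I*pi/3)) + 1*(3)*conj(exp(2*I*pi/3))]
      = (1/6)[(9) + (2*exp(-2*I*pi/3) + 2*exp(I*pi/3) + 3*exp(2*I*pi/3)) + (2 + 3*exp(-2*I*pi/3) + 4*exp(2*I*pi/3)) + (3) + (2 + 4*exp(-2*I*pi/3) + 3*exp(2*I*pi/3)) + (3*exp(-2*I*pi/3) + 2*exp(-I*pi/3) + 2*exp(2*I*pi/3))] = 6/6 = 1
  <chi_rho, chi_5> = (1/6)[1*(9)*conj(1) + 1*(3)*conj(exp(-I*pi/3)) + 1*(3 + 4*exp(-2*I*pi/3) + 2*exp(2*I*pi/3))*conj(exp(-2*I*pi/3)) + 1*(3)*conj(-1) + 1*(3 + 2*exp(-2*I*pi/3) + 4*exp(2*I*pi/3))*conj(exp(2*I*pi/3)) + 1*(3)*conj(exp(I*pi/3))]
      = (1/6)[(9) + (exp(-I*pi/3) + exp(2*I*pi/3) + 3*exp(I*pi/3)) + (4 + 2*exp(-2*I*pi/3) + 3*exp(2*I*pi/3)) + (-3) + (4 + 3*exp(-2*I*pi/3) + 2*exp(2*I*pi/3)) + (3*exp(-I*pi/3) + exp(-2*I*pi/3) + exp(I*pi/3))] = 12/6 = 2
(Exp terms are combined using exp(i*s)*conj(exp(i*t)) = exp(i*(s-t)), and sums of them are collapsed using the identity that for every m > 1 the m distinct m-th roots of unity sum to 0, e.g. 1 + exp(2*I*pi/3) + exp(-2*I*pi/3) = 0.)
Dimension check: dim(rho) = sum (mult * dim) = 3*1 + 1*1 + 2*1 + 0*1 + 1*1 + 2*1 = 9 = chi_rho(e) = 9.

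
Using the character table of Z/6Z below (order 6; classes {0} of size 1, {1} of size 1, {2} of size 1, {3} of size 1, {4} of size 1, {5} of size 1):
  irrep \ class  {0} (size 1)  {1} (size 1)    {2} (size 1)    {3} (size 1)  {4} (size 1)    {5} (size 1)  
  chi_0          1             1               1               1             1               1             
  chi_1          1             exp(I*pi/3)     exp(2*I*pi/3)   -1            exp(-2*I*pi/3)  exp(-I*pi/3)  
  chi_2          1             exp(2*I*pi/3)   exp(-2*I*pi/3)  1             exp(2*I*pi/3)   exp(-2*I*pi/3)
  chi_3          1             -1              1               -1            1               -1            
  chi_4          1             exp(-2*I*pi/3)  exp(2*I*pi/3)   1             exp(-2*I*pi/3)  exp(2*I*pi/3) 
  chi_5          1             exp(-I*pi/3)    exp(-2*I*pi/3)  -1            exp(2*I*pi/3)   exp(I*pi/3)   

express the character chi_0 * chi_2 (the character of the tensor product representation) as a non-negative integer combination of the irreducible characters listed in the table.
chi_0 tensor chi_2 = chi_2 (all other irreducibles have multiplicity 0).

Explanation: The character of a tensor product is the pointwise product (chi_0 * chi_2)(C) = chi_0(C) * chi_2(C):
  {0}: (1)*(1), {1}: (1)*(exp(2*I*pi/3)), {2}: (1)*(exp(-2*I*pi/3)), {3}: (1)*(1), {4}: (1)*(exp(2*I*pi/3)), {5}: (1)*(exp(-2*I*pi/3))
so (chi_0 * chi_2) takes values
  {0} -> 1, {1} -> exp(2*I*pi/3), {2} -> exp(-2*I*pi/3), {3} -> 1, {4} -> exp(2*I*pi/3), {5} -> exp(-2*I*pi/3).
Now take the inner product of this character with each irreducible chi from the table, <chi_0*chi_2, chi> = (1/6) sum_C |C| (chi_0*chi_2)(C) conj(chi(C)):
  <chi_0*chi_2, chi_0> = (1/6)[1*(1)*conj(1) + 1*(exp(2*I*pi/3))*conj(1) + 1*(exp(-2*I*pi/3))*conj(1) + 1*(1)*conj(1) + 1*(exp(2*I*pi/3))*conj(1) + 1*(exp(-2*I*pi/3))*conj(1)]
      = (1/6)[(1) + (exp(2*I*pi/3)) + (exp(-2*I*pi/3)) + (1) + (exp(2*I*pi/3)) + (exp(-2*I*pi/3))] = 0/6 = 0
  <chi_0*chi_2, chi_1> = (1/6)[1*(1)*conj(1) + 1*(exp(2*I*pi/3))*conj(exp(I*pi/3)) + 1*(exp(-2*I*pi/3))*conj(exp(2*I*pi/3)) + 1*(1)*conj(-1) + 1*(exp(2*I*pi/3))*conj(exp(-2*I*pi/3)) + 1*(exp(-2*I*pi/3))*conj(exp(-I*pi/3))]
      = (1/6)[(1) + (exp(I*pi/3)) + (exp(2*I*pi/3)) + (-1) + (exp(-2*I*pi/3)) + (exp(-I*pi/3))] = 0/6 = 0
  <chi_0*chi_2, chi_2> = (1/6)[1*(1)*conj(1) + 1*(exp(2*I*pi/3))*conj(exp(2*I*pi/3)) + 1*(exp(-2*I*pi/3))*conj(exp(-2*I*pi/3)) + 1*(1)*conj(1) + 1*(exp(2*I*pi/3))*conj(exp(2*I*pi/3)) + 1*(exp(-2*I*pi/3))*conj(exp(-2*I*pi/3))]
      = (1/6)[(1) + (1) + (1) + (1) + (1) + (1)] = 6/6 = 1
  <chi_0*chi_2, chi_3> = (1/6)[1*(1)*conj(1) + 1*(exp(2*I*pi/3))*conj(-1) + 1*(exp(-2*I*pi/3))*conj(1) + 1*(1)*conj(-1) + 1*(exp(2*I*pi/3))*conj(1) + 1*(exp(-2*I*pi/3))*conj(-1)]
      = (1/6)[(1) + (-exp(2*I*pi/3)) + (exp(-2*I*pi/3)) + (-1) + (exp(2*I*pi/3)) + (-exp(-2*I*pi/3))] = 0/6 = 0
  <chi_0*chi_2, chi_4> = (1/6)[1*(1)*conj(1) + 1*(exp(2*I*pi/3))*conj(exp(-2*I*pi/3)) + 1*(exp(-2*I*pi/3))*conj(exp(2*I*pi/3)) + 1*(1)*conj(1) + 1*(exp(2*I*pi/3))*conj(exp(-2*I*pi/3)) + 1*(exp(-2*I*pi/3))*conj(exp(2*I*pi/3))]
      = (1/6)[(1) + (exp(-2*I*pi/3)) + (exp(2*I*pi/3)) + (1) + (exp(-2*I*pi/3)) + (exp(2*I*pi/3))] = 0/6 = 0
  <chi_0*chi_2, chi_5> = (1/6)[1*(1)*conj(1) + 1*(exp(2*I*pi/3))*conj(exp(-I*pi/3)) + 1*(exp(-2*I*pi/3))*conj(exp(-2*I*pi/3)) + 1*(1)*conj(-1) + 1*(exp(2*I*pi/3))*conj(exp(2*I*pi/3)) + 1*(exp(-2*I*pi/3))*conj(exp(I*pi/3))]
      = (1/6)[(1) + (-1) + (1) + (-1) + (1) + (-1)] = 0/6 = 0
(Exp terms are combined using exp(i*s)*conj(exp(i*t)) = exp(i*(s-t)), and sums of them are collapsed using the identity that for every m > 1 the m distinct m-th roots of unity sum to 0, e.g. 1 + exp(2*I*pi/3) + exp(-2*I*pi/3) = 0.)
Hence the multiplicities are chi_2: 1. Dimension check: dim(chi_0)*dim(chi_2) = 1*1 = 1 and sum (mult * dim) = 1*1 = 1.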